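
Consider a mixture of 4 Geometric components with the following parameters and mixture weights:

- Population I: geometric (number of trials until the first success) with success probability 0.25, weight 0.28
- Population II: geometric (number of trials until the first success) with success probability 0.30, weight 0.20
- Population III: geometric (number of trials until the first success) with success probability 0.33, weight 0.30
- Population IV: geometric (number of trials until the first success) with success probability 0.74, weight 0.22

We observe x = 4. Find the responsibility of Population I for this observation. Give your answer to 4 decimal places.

0.3569

Posterior ∝ prior × likelihood, so P(k | x) ∝ π_k f_k(x); normalise over all components.
Evaluate each component's likelihood at the observed value:
  p_I = 0.25·(1−0.25)^3 = 0.25·0.421875 = 0.105469
  p_II = 0.30·(1−0.30)^3 = 0.30·0.343 = 0.1029
  p_III = 0.33·(1−0.33)^3 = 0.33·0.300763 = 0.0992518
  p_IV = 0.74·(1−0.74)^3 = 0.74·0.017576 = 0.0130062
Unnormalised posteriors:
  π_I·p_I = 0.28 × 0.105469 = 0.0295313
  π_II·p_II = 0.20 × 0.1029 = 0.02058
  π_III·p_III = 0.30 × 0.0992518 = 0.0297755
  π_IV·p_IV = 0.22 × 0.0130062 = 0.00286137
Normaliser: 0.0295313 + 0.02058 + 0.0297755 + 0.00286137 = 0.0827482
P(Population I | data) ≈ 0.3569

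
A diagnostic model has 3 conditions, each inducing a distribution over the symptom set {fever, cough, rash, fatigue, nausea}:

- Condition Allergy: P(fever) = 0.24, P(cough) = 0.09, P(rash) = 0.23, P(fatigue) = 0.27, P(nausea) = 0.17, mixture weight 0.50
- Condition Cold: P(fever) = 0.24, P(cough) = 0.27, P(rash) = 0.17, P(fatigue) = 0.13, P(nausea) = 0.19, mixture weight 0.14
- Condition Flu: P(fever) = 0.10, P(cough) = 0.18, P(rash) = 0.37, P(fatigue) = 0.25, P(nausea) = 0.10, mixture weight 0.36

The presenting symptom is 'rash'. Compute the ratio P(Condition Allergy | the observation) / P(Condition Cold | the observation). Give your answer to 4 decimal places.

Since P(k|x) ∝ P(Z=k) f_k(x), the posterior odds are P(Z=i) f_i(x) / (P(Z=j) f_j(x)).
Categorical probabilities:
  p_Allergy = 0.23
  p_Cold = 0.17
  p_Flu = 0.37
Posterior odds = (P(Z=Allergy)·p_Allergy) / (P(Z=Cold)·p_Cold) = (0.50·0.23) / (0.14·0.17) = 0.115 / 0.0238 ≈ 4.8319

4.8319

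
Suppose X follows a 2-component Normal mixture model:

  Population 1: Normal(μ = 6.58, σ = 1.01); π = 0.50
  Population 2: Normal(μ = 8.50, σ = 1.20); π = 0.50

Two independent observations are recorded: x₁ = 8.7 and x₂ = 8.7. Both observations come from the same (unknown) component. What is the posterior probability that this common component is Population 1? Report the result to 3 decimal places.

0.017

P(component k | x) = π_k·f_k(x) / marginal(x), where marginal(x) = Σ_j π_j·f_j(x).
Since both observations come from the same component, the likelihood for component k is f_k(x₁)·f_k(x₂).
  p_1 = [(1/(1.01·√(2π)))·exp(−(8.7−6.58)²/(2·1.01²)) = 0.394992·exp(-2.20292) = 0.0436387] × [0.0436387] = 0.00190434
  p_2 = [(1/(1.20·√(2π)))·exp(−(8.7−8.50)²/(2·1.20²)) = 0.332452·exp(-0.01389) = 0.327866] × [0.327866] = 0.107496
Weight by the priors:
  π_1·p_1 = 0.50 × 0.00190434 = 0.00095217
  π_2·p_2 = 0.50 × 0.107496 = 0.0537482
Normaliser: 0.00095217 + 0.0537482 = 0.0547004
P(Population 1 | data) ≈ 0.017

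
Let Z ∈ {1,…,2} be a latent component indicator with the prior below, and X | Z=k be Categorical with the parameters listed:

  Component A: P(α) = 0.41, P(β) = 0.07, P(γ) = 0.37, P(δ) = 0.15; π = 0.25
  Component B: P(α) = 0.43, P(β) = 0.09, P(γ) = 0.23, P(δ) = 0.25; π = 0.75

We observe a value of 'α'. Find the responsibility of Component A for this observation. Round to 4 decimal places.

0.2412

Posterior ∝ prior × likelihood, so P(k | x) ∝ w_k f_k(x); normalise over all components.
Evaluate each component's likelihood at the observed value:
  p_A = 0.41
  p_B = 0.43
Multiply by the mixture weights:
  w_A·p_A = 0.25 × 0.41 = 0.1025
  w_B·p_B = 0.75 × 0.43 = 0.3225
Marginal: 0.1025 + 0.3225 = 0.425
P(Component A | 'α') = 0.1025 / 0.425 ≈ 0.2412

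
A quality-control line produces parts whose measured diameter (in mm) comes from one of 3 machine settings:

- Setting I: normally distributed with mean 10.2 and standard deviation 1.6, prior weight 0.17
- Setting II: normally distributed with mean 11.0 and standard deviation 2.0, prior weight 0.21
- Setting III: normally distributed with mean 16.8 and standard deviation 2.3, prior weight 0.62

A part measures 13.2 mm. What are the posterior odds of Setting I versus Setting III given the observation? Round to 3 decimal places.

The posterior odds equal the prior odds times the likelihood ratio: (P(Z=i)/P(Z=j))·(f_i(x)/f_j(x)).
Component likelihoods at x = 13.2 mm:
  p_I = (1/(1.6·√(2π)))·exp(−(13.2−10.2)²/(2·1.6²)) = 0.249339·exp(-1.75781) = 0.0429914
  p_II = (1/(2.0·√(2π)))·exp(−(13.2−11.0)²/(2·2.0²)) = 0.199471·exp(-0.60500) = 0.108926
  p_III = (1/(2.3·√(2π)))·exp(−(13.2−16.8)²/(2·2.3²)) = 0.173453·exp(-1.22495) = 0.0509556
0.00730854 / 0.0315925 ≈ 0.231

0.231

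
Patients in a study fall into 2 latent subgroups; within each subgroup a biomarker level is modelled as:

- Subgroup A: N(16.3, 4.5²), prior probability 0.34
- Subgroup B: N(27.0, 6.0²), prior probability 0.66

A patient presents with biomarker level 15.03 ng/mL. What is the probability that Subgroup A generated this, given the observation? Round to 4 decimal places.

0.8284

P(component k | x) = π_k·f_k(x) / marginal(x), where marginal(x) = Σ_j π_j·f_j(x).
Component likelihoods at x = 15.03 ng/mL:
  p_A = (1/(4.5·√(2π)))·exp(−(15.03−16.3)²/(2·4.5²)) = 0.088654·exp(-0.03982) = 0.0851926
  p_B = (1/(6.0·√(2π)))·exp(−(15.03−27.0)²/(2·6.0²)) = 0.066490·exp(-1.99001) = 0.00908882
Multiply by the mixture weights:
  π_A·p_A = 0.34 × 0.0851926 = 0.0289655
  π_B·p_B = 0.66 × 0.00908882 = 0.00599862
Sum: 0.0289655 + 0.00599862 = 0.0349641
Responsibility of Subgroup A: 0.0289655 / 0.0349641 ≈ 0.8284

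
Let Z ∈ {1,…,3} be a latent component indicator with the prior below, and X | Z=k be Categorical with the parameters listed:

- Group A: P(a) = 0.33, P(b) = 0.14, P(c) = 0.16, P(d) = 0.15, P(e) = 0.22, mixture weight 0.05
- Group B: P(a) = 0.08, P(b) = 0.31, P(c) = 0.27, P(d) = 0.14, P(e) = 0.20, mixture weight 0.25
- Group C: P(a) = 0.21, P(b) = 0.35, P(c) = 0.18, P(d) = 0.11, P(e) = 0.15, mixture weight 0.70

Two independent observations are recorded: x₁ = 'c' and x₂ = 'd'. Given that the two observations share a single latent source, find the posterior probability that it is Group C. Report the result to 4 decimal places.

0.5655

P(component k | x) = π_k·f_k(x) / marginal(x), where marginal(x) = Σ_j π_j·f_j(x).
Since both observations come from the same component, the likelihood for component k is f_k(x₁)·f_k(x₂).
  L_A = [0.16] × [0.15] = 0.024
  L_B = [0.27] × [0.14] = 0.0378
  L_C = [0.18] × [0.11] = 0.0198
Unnormalised posteriors:
  π_A·L_A = 0.05 × 0.024 = 0.0012
  π_B·L_B = 0.25 × 0.0378 = 0.00945
  π_C·L_C = 0.70 × 0.0198 = 0.01386
Sum: 0.0012 + 0.00945 + 0.01386 = 0.02451
P(Group C | x₁,x₂) ≈ 0.5655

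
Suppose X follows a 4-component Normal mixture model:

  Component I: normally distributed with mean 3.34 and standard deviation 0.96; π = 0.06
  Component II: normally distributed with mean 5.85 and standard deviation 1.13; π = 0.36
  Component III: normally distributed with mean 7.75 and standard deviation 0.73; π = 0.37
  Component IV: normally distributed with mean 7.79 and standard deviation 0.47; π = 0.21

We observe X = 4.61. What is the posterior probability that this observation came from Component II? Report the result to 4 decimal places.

0.8699

Apply Bayes' rule: the posterior for each component is proportional to its prior times its likelihood at x.
Evaluate each component's likelihood at the observed value:
  L_I = (1/(0.96·√(2π)))·exp(−(4.61−3.34)²/(2·0.96²)) = 0.415565·exp(-0.87505) = 0.173224
  L_II = (1/(1.13·√(2π)))·exp(−(4.61−5.85)²/(2·1.13²)) = 0.353046·exp(-0.60208) = 0.193353
  L_III = (1/(0.73·√(2π)))·exp(−(4.61−7.75)²/(2·0.73²)) = 0.546496·exp(-9.25089) = 5.24779e-05
  L_IV = (1/(0.47·√(2π)))·exp(−(4.61−7.79)²/(2·0.47²)) = 0.848813·exp(-22.88909) = 9.7321e-11
Multiply by the mixture weights:
  w_I·L_I = 0.06 × 0.173224 = 0.0103934
  w_II·L_II = 0.36 × 0.193353 = 0.069607
  w_III·L_III = 0.37 × 5.24779e-05 = 1.94168e-05
  w_IV·L_IV = 0.21 × 9.7321e-11 = 2.04374e-11
Normaliser: 0.0103934 + 0.069607 + 1.94168e-05 + 2.04374e-11 = 0.0800198
P(Component II | the observation) ≈ 0.8699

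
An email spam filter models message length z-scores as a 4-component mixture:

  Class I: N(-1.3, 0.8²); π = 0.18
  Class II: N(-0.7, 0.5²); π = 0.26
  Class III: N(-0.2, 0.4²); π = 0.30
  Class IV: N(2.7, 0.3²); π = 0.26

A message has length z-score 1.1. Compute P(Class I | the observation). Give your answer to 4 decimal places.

0.3514

By Bayes' theorem, P(k | x) = P(Z=k) f_k(x) / Σ_j P(Z=j) f_j(x).
Component likelihoods at x = 1.1:
  L_I = (1/(0.8·√(2π)))·exp(−(1.1−-1.3)²/(2·0.8²)) = 0.498678·exp(-4.50000) = 0.00553981
  L_II = (1/(0.5·√(2π)))·exp(−(1.1−-0.7)²/(2·0.5²)) = 0.797885·exp(-6.48000) = 0.0012238
  L_III = (1/(0.4·√(2π)))·exp(−(1.1−-0.2)²/(2·0.4²)) = 0.997356·exp(-5.28125) = 0.00507262
  L_IV = (1/(0.3·√(2π)))·exp(−(1.1−2.7)²/(2·0.3²)) = 1.329808·exp(-14.22222) = 8.85434e-07
Multiply by the mixture weights:
  P(Z=I)·L_I = 0.18 × 0.00553981 = 0.000997166
  P(Z=II)·L_II = 0.26 × 0.0012238 = 0.000318189
  P(Z=III)·L_III = 0.30 × 0.00507262 = 0.00152179
  P(Z=IV)·L_IV = 0.26 × 8.85434e-07 = 2.30213e-07
Denominator: 0.000997166 + 0.000318189 + 0.00152179 + 2.30213e-07 = 0.00283737
P(Class I | 1.1) ≈ 0.3514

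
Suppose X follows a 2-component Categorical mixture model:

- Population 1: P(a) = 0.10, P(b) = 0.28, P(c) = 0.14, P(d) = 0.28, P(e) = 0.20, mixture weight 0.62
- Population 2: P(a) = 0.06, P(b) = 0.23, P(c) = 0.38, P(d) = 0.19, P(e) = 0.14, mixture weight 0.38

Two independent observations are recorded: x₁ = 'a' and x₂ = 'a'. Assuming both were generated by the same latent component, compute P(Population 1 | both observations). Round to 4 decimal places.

0.8192

By Bayes' theorem, P(k | x) = w_k f_k(x) / Σ_j w_j f_j(x).
Since both observations come from the same component, the likelihood for component k is f_k(x₁)·f_k(x₂).
  L_1 = [P(a | comp) = 0.10] × [0.1] = 0.01
  L_2 = [P(a | comp) = 0.06] × [0.06] = 0.0036
Unnormalised posteriors:
  w_1·L_1 = 0.62 × 0.01 = 0.0062
  w_2·L_2 = 0.38 × 0.0036 = 0.001368
Evidence: 0.0062 + 0.001368 = 0.007568
P(Population 1 | x₁,x₂) = 0.0062 / 0.007568 ≈ 0.8192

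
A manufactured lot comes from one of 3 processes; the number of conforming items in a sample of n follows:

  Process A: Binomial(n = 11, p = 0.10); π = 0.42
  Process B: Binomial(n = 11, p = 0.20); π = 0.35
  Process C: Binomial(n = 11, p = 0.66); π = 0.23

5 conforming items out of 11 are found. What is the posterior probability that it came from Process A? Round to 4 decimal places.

0.0293

By Bayes' theorem, P(k | x) = P(Z=k) f_k(x) / Σ_j P(Z=j) f_j(x).
Evaluate each component's likelihood at the observed value:
  p_A = C(11,5)·0.10^5·0.90^6 = 462·1e-05·0.531441 = 0.00245526
  p_B = C(11,5)·0.20^5·0.80^6 = 462·0.00032·0.262144 = 0.0387554
  p_C = C(11,5)·0.66^5·0.34^6 = 462·0.125233·0.0015448 = 0.0893789
Unnormalised posteriors:
  P(Z=A)·p_A = 0.42 × 0.00245526 = 0.00103121
  P(Z=B)·p_B = 0.35 × 0.0387554 = 0.0135644
  P(Z=C)·p_C = 0.23 × 0.0893789 = 0.0205572
Sum: 0.00103121 + 0.0135644 + 0.0205572 = 0.0351527
Responsibility of Process A: 0.00103121 / 0.0351527 ≈ 0.0293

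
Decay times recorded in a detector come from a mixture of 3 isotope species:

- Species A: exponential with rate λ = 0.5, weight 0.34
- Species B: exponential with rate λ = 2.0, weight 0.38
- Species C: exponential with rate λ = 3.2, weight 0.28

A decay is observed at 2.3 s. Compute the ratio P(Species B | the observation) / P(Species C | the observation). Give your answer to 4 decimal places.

Only the two components matter; the odds are (π_i f_i(x)) / (π_j f_j(x)).
Exponential densities:
  p_A = 0.5·e^(−0.5·2.3) = 0.5·e^(−1.1500) = 0.158318
  p_B = 2.0·e^(−2.0·2.3) = 2.0·e^(−4.6000) = 0.0201037
  p_C = 3.2·e^(−3.2·2.3) = 3.2·e^(−7.3600) = 0.00203584
Odds = (0.38/0.28) × (0.0201037/0.00203584) = 1.35714 × 9.8749 ≈ 13.4017

13.4017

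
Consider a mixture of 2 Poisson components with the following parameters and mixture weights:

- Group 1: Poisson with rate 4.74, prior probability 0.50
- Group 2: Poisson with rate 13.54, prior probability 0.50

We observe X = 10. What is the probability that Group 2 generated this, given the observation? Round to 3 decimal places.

By Bayes' theorem, P(k | x) = π_k f_k(x) / Σ_j π_j f_j(x).
Poisson probabilities:
  L_1 = e^(−4.74)·4.74^10/10! = 0.0137868
  L_2 = e^(−13.54)·13.54^10/10! = 0.0751755
Unnormalised posteriors:
  π_1·L_1 = 0.50 × 0.0137868 = 0.00689342
  π_2·L_2 = 0.50 × 0.0751755 = 0.0375878
Sum: 0.00689342 + 0.0375878 = 0.0444812
Responsibility of Group 2: 0.0375878 / 0.0444812 ≈ 0.845

0.845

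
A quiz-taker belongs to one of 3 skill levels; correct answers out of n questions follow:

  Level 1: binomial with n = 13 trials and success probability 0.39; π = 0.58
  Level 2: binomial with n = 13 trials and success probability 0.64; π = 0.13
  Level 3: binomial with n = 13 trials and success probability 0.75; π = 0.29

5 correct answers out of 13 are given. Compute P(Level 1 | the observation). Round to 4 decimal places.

0.9526

Apply Bayes' rule: the posterior for each component is proportional to its prior times its likelihood at x.
Component likelihoods at x = 5 correct answers out of 13:
  f_1 = 0.222608
  f_2 = 0.0389851
  f_3 = 0.0046602
Multiply by the mixture weights:
  w_1·f_1 = 0.58 × 0.222608 = 0.129112
  w_2·f_2 = 0.13 × 0.0389851 = 0.00506806
  w_3·f_3 = 0.29 × 0.0046602 = 0.00135146
Sum: 0.129112 + 0.00506806 + 0.00135146 = 0.135532
Responsibility of Level 1: 0.129112 / 0.135532 ≈ 0.9526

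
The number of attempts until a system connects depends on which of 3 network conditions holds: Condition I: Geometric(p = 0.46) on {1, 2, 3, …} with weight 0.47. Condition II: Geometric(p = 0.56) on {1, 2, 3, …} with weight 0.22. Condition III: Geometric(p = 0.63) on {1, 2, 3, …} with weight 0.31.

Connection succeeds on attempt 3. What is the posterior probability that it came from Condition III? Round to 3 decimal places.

0.235

By Bayes' theorem, P(k | x) = P(Z=k) f_k(x) / Σ_j P(Z=j) f_j(x).
Component likelihoods at x = 3:
  f_I = 0.46·(1−0.46)^2 = 0.46·0.2916 = 0.134136
  f_II = 0.56·(1−0.56)^2 = 0.56·0.1936 = 0.108416
  f_III = 0.63·(1−0.63)^2 = 0.63·0.1369 = 0.086247
Multiply by the mixture weights:
  P(Z=I)·f_I = 0.47 × 0.134136 = 0.0630439
  P(Z=II)·f_II = 0.22 × 0.108416 = 0.0238515
  P(Z=III)·f_III = 0.31 × 0.086247 = 0.0267366
Marginal: 0.0630439 + 0.0238515 + 0.0267366 = 0.113632
P(Condition III | x) ≈ 0.235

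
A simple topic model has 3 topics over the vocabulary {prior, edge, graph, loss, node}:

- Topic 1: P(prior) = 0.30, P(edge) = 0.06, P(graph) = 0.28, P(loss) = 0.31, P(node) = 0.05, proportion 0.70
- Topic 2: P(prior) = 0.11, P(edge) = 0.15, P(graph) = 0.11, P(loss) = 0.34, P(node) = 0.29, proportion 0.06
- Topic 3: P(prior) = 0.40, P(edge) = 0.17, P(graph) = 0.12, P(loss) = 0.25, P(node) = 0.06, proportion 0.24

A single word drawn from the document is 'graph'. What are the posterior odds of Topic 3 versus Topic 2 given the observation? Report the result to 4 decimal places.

Since P(k|x) ∝ π_k f_k(x), the posterior odds are π_i f_i(x) / (π_j f_j(x)).
Evaluate each component's likelihood at the observed value:
  L_1 = 0.28
  L_2 = 0.11
  L_3 = 0.12
Odds = (0.24/0.06) × (0.12/0.11) = 4 × 1.09091 ≈ 4.3636

4.3636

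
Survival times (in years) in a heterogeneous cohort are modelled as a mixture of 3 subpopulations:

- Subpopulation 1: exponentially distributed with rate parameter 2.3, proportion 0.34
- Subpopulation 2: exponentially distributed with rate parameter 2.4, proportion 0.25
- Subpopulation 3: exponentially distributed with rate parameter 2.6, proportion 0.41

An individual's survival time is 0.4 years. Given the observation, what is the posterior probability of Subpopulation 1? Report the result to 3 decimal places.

0.339

Posterior ∝ prior × likelihood, so P(k | x) ∝ w_k f_k(x); normalise over all components.
Exponential densities:
  L_1 = 2.3·e^(−2.3·0.4) = 2.3·e^(−0.9200) = 0.916594
  L_2 = 2.4·e^(−2.4·0.4) = 2.4·e^(−0.9600) = 0.918943
  L_3 = 2.6·e^(−2.6·0.4) = 2.6·e^(−1.0400) = 0.918982
Multiply by the mixture weights:
  w_1·L_1 = 0.34 × 0.916594 = 0.311642
  w_2·L_2 = 0.25 × 0.918943 = 0.229736
  w_3·L_3 = 0.41 × 0.918982 = 0.376783
Sum: 0.311642 + 0.229736 + 0.376783 = 0.91816
Responsibility of Subpopulation 1: 0.311642 / 0.91816 ≈ 0.339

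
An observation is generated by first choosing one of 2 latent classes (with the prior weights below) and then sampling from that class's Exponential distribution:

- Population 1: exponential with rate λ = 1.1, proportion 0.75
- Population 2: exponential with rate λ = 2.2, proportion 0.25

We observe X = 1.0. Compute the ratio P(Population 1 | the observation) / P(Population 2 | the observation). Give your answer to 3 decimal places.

4.506

Since P(k|x) ∝ π_k f_k(x), the posterior odds are π_i f_i(x) / (π_j f_j(x)).
Exponential densities:
  L_1 = 0.366158
  L_2 = 0.243767
0.274619 / 0.0609417 ≈ 4.506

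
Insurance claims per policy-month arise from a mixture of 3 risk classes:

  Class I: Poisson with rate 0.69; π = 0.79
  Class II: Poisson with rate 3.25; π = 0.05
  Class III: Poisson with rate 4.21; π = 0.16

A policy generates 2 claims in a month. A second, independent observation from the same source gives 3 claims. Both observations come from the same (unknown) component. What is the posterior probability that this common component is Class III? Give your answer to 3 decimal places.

0.444

P(component k | x) = π_k·f_k(x) / marginal(x), where marginal(x) = Σ_j π_j·f_j(x).
Since both observations come from the same component, the likelihood for component k is f_k(x₁)·f_k(x₂).
  L_I = [0.1194] × [0.027462] = 0.00327897
  L_II = [0.204776] × [0.221841] = 0.0454278
  L_III = [0.131569] × [0.184636] = 0.0242924
Multiply by the mixture weights:
  π_I·L_I = 0.79 × 0.00327897 = 0.00259039
  π_II·L_II = 0.05 × 0.0454278 = 0.00227139
  π_III·L_III = 0.16 × 0.0242924 = 0.00388678
Denominator: 0.00259039 + 0.00227139 + 0.00388678 = 0.00874855
P(Class III | x₁, x₂) = 0.00388678 / 0.00874855 ≈ 0.444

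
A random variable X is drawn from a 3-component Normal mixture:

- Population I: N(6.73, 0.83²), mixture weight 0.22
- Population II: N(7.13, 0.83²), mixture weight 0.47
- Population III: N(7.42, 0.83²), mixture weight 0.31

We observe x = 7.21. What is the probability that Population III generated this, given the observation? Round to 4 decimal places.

Posterior ∝ prior × likelihood, so P(k | x) ∝ w_k f_k(x); normalise over all components.
Evaluate each component's likelihood at the observed value:
  L_I = (1/(0.83·√(2π)))·exp(−(7.21−6.73)²/(2·0.83²)) = 0.480653·exp(-0.16722) = 0.406638
  L_II = (1/(0.83·√(2π)))·exp(−(7.21−7.13)²/(2·0.83²)) = 0.480653·exp(-0.00465) = 0.478426
  L_III = (1/(0.83·√(2π)))·exp(−(7.21−7.42)²/(2·0.83²)) = 0.480653·exp(-0.03201) = 0.465512
Unnormalised posteriors:
  w_I·L_I = 0.22 × 0.406638 = 0.0894603
  w_II·L_II = 0.47 × 0.478426 = 0.22486
  w_III·L_III = 0.31 × 0.465512 = 0.144309
Marginal: 0.0894603 + 0.22486 + 0.144309 = 0.458629
P(Population III | 7.21) ≈ 0.3147

0.3147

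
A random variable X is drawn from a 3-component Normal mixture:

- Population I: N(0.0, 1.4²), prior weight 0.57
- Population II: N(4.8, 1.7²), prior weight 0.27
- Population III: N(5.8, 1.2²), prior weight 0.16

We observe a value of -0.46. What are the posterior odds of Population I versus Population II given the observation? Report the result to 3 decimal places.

Only the two components matter; the odds are (P(Z=i) f_i(x)) / (P(Z=j) f_j(x)).
Evaluate each component's likelihood at the observed value:
  L_I = 0.269985
  L_II = 0.00195699
  L_III = 4.09608e-07
0.153891 / 0.000528387 ≈ 291.247

291.247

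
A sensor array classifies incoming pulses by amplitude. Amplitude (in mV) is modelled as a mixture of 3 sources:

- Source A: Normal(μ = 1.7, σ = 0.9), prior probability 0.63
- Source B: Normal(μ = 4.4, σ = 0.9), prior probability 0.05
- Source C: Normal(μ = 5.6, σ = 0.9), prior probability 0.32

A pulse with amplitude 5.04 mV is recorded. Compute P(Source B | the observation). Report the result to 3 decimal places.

0.128

By Bayes' theorem, P(k | x) = w_k f_k(x) / Σ_j w_j f_j(x).
Evaluate each component's likelihood at the observed value:
  L_A = 0.00045294
  L_B = 0.34424
  L_C = 0.365255
Multiply by the mixture weights:
  w_A·L_A = 0.63 × 0.00045294 = 0.000285352
  w_B·L_B = 0.05 × 0.34424 = 0.017212
  w_C·L_C = 0.32 × 0.365255 = 0.116882
Normaliser: 0.000285352 + 0.017212 + 0.116882 = 0.134379
P(Source B | the observation) ≈ 0.128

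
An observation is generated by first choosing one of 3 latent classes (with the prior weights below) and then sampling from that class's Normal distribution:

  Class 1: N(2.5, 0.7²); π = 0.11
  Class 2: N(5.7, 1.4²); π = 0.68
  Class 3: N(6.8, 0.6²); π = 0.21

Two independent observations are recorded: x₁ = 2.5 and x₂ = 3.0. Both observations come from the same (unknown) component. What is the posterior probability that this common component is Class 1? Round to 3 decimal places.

Posterior ∝ prior × likelihood, so P(k | x) ∝ π_k f_k(x); normalise over all components.
Since both observations come from the same component, the likelihood for component k is f_k(x₁)·f_k(x₂).
  L_1 = [0.569918] × [0.441593] = 0.251672
  L_2 = [0.0209073] × [0.0443739] = 0.000927739
  L_3 = [4.67558e-12] × [1.29641e-09] = 6.06146e-21
Prior × likelihood for each component:
  π_1·L_1 = 0.11 × 0.251672 = 0.0276839
  π_2·L_2 = 0.68 × 0.000927739 = 0.000630862
  π_3·L_3 = 0.21 × 6.06146e-21 = 1.27291e-21
Marginal: 0.0276839 + 0.000630862 + 1.27291e-21 = 0.0283148
P(Class 1 | x) = 0.0276839 / 0.0283148 ≈ 0.978

0.978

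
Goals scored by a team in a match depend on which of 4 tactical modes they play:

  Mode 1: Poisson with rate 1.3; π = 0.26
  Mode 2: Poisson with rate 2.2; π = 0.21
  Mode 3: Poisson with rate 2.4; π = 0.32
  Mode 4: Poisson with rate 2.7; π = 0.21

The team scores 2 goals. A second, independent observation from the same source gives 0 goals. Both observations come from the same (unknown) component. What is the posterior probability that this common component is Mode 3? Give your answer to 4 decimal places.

0.2257

Apply Bayes' rule: the posterior for each component is proportional to its prior times its likelihood at x.
Since both observations come from the same component, the likelihood for component k is f_k(x₁)·f_k(x₂).
  L_1 = [0.230289] × [0.272532] = 0.0627612
  L_2 = [0.268144] × [0.110803] = 0.0297112
  L_3 = [0.261268] × [0.090718] = 0.0237017
  L_4 = [0.244964] × [0.0672055] = 0.0164629
Prior × likelihood for each component:
  π_1·L_1 = 0.26 × 0.0627612 = 0.0163179
  π_2·L_2 = 0.21 × 0.0297112 = 0.00623934
  π_3·L_3 = 0.32 × 0.0237017 = 0.00758453
  π_4·L_4 = 0.21 × 0.0164629 = 0.00345722
Evidence: 0.0163179 + 0.00623934 + 0.00758453 + 0.00345722 = 0.033599
P(Mode 3 | x₁, x₂) = 0.00758453 / 0.033599 ≈ 0.2257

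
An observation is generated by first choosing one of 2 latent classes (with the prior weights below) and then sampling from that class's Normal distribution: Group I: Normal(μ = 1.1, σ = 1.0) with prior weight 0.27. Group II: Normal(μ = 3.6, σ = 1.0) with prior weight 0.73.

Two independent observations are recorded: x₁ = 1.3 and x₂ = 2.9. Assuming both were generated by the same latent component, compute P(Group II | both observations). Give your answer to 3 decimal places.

By Bayes' theorem, P(k | x) = π_k f_k(x) / Σ_j π_j f_j(x).
Since both observations come from the same component, the likelihood for component k is f_k(x₁)·f_k(x₂).
  p_I = [0.391043] × [0.0789502] = 0.0308729
  p_II = [0.028327] × [0.312254] = 0.00884523
Unnormalised posteriors:
  π_I·p_I = 0.27 × 0.0308729 = 0.00833568
  π_II·p_II = 0.73 × 0.00884523 = 0.00645702
Denominator: 0.00833568 + 0.00645702 = 0.0147927
So the posterior for Group II is 0.00645702 / 0.0147927 ≈ 0.437.

0.437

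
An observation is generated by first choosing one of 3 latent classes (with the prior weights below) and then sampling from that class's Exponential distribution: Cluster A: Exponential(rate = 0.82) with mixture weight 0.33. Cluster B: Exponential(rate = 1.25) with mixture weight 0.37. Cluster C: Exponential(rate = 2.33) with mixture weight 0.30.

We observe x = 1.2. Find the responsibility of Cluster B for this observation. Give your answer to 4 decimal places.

The responsibility of component k is P(Z=k) f_k(x) divided by Σ_j P(Z=j) f_j(x).
Component likelihoods at x = 1.2:
  f_A = 0.82·e^(−0.82·1.2) = 0.82·e^(−0.9840) = 0.306527
  f_B = 1.25·e^(−1.25·1.2) = 1.25·e^(−1.5000) = 0.278913
  f_C = 2.33·e^(−2.33·1.2) = 2.33·e^(−2.7960) = 0.142255
Weight by the priors:
  P(Z=A)·f_A = 0.33 × 0.306527 = 0.101154
  P(Z=B)·f_B = 0.37 × 0.278913 = 0.103198
  P(Z=C)·f_C = 0.30 × 0.142255 = 0.0426766
Denominator: 0.101154 + 0.103198 + 0.0426766 = 0.247028
P(Cluster B | data) = 0.103198 / 0.247028 ≈ 0.4178

0.4178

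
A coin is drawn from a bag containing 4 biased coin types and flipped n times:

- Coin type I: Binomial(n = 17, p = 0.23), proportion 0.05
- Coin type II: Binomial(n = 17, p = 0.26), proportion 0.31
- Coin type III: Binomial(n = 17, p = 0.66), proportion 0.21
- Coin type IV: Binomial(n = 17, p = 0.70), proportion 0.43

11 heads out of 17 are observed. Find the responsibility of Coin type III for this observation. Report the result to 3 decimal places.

0.351

By Bayes' theorem, P(k | x) = w_k f_k(x) / Σ_j w_j f_j(x).
Component likelihoods at x = 11 heads out of 17:
  p_I = C(17,11)·0.23^11·0.77^6 = 12376·9.5281e-08·0.208422 = 0.000245771
  p_II = C(17,11)·0.26^11·0.74^6 = 12376·3.67034e-07·0.164206 = 0.000745895
  p_III = C(17,11)·0.66^11·0.34^6 = 12376·0.010351·0.0015448 = 0.197896
  p_IV = C(17,11)·0.70^11·0.30^6 = 12376·0.0197733·0.000729 = 0.178396
Unnormalised posteriors:
  w_I·p_I = 0.05 × 0.000245771 = 1.22886e-05
  w_II·p_II = 0.31 × 0.000745895 = 0.000231227
  w_III·p_III = 0.21 × 0.197896 = 0.0415582
  w_IV·p_IV = 0.43 × 0.178396 = 0.0767105
Sum: 1.22886e-05 + 0.000231227 + 0.0415582 + 0.0767105 = 0.118512
P(Coin type III | data) ≈ 0.351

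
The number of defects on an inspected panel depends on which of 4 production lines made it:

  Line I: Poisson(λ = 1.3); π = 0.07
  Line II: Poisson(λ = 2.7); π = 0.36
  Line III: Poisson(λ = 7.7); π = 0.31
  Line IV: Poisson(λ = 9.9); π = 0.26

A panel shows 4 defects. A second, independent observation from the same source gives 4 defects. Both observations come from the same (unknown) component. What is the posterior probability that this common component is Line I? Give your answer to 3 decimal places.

P(component k | x) = w_k·f_k(x) / marginal(x), where marginal(x) = Σ_j w_j·f_j(x).
Since both observations come from the same component, the likelihood for component k is f_k(x₁)·f_k(x₂).
  f_I = [e^(−1.3)·1.3^4/4! = 0.0324324] × [0.0324324] = 0.00105186
  f_II = [e^(−2.7)·2.7^4/4! = 0.148816] × [0.148816] = 0.0221461
  f_III = [e^(−7.7)·7.7^4/4! = 0.0663261] × [0.0663261] = 0.00439915
  f_IV = [e^(−9.9)·9.9^4/4! = 0.0200823] × [0.0200823] = 0.0004033
Prior × likelihood for each component:
  w_I·f_I = 0.07 × 0.00105186 = 7.36303e-05
  w_II·f_II = 0.36 × 0.0221461 = 0.0079726
  w_III·f_III = 0.31 × 0.00439915 = 0.00136374
  w_IV·f_IV = 0.26 × 0.0004033 = 0.000104858
Marginal: 7.36303e-05 + 0.0079726 + 0.00136374 + 0.000104858 = 0.00951482
P(Line I | x₁, x₂) ≈ 0.008

0.008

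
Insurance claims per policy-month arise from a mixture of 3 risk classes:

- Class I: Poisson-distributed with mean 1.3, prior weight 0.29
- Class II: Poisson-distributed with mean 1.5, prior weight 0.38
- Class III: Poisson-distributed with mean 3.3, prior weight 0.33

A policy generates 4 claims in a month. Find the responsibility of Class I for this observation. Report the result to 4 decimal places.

0.1076

P(component k | x) = π_k·f_k(x) / marginal(x), where marginal(x) = Σ_j π_j·f_j(x).
Component likelihoods at x = 4 claims:
  f_I = 0.0324324
  f_II = 0.0470665
  f_III = 0.182252
Unnormalised posteriors:
  π_I·f_I = 0.29 × 0.0324324 = 0.0094054
  π_II·f_II = 0.38 × 0.0470665 = 0.0178853
  π_III·f_III = 0.33 × 0.182252 = 0.0601432
Evidence: 0.0094054 + 0.0178853 + 0.0601432 = 0.0874339
P(Class I | 4 claims) ≈ 0.1076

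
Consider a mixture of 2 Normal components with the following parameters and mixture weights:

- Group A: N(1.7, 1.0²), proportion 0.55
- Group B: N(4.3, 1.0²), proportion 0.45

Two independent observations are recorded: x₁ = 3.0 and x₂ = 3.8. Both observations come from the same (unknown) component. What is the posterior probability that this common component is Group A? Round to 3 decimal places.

0.132

P(component k | x) = π_k·f_k(x) / marginal(x), where marginal(x) = Σ_j π_j·f_j(x).
Since both observations come from the same component, the likelihood for component k is f_k(x₁)·f_k(x₂).
  f_A = [(1/(1.0·√(2π)))·exp(−(3.0−1.7)²/(2·1.0²)) = 0.398942·exp(-0.84500) = 0.171369] × [0.0439836] = 0.00753741
  f_B = [(1/(1.0·√(2π)))·exp(−(3.0−4.3)²/(2·1.0²)) = 0.398942·exp(-0.84500) = 0.171369] × [0.352065] = 0.0603329
Weight by the priors:
  π_A·f_A = 0.55 × 0.00753741 = 0.00414557
  π_B·f_B = 0.45 × 0.0603329 = 0.0271498
Sum: 0.00414557 + 0.0271498 = 0.0312954
P(Group A | data) = 0.00414557 / 0.0312954 ≈ 0.132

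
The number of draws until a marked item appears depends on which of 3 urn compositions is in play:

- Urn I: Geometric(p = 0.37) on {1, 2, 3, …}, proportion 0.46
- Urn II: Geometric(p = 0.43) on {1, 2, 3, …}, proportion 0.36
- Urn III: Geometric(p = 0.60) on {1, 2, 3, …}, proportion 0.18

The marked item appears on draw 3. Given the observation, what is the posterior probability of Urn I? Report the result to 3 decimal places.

P(component k | x) = π_k·f_k(x) / marginal(x), where marginal(x) = Σ_j π_j·f_j(x).
Geometric probabilities:
  L_I = 0.146853
  L_II = 0.139707
  L_III = 0.096
Unnormalised posteriors:
  π_I·L_I = 0.46 × 0.146853 = 0.0675524
  π_II·L_II = 0.36 × 0.139707 = 0.0502945
  π_III·L_III = 0.18 × 0.096 = 0.01728
Denominator: 0.0675524 + 0.0502945 + 0.01728 = 0.135127
Responsibility of Urn I: 0.0675524 / 0.135127 ≈ 0.500

0.500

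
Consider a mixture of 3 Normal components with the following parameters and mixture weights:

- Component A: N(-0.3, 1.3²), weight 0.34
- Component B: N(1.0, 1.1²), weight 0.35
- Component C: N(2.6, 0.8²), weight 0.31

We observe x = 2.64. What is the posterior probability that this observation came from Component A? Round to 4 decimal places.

Posterior ∝ prior × likelihood, so P(k | x) ∝ π_k f_k(x); normalise over all components.
Component likelihoods at x = 2.64:
  L_A = (1/(1.3·√(2π)))·exp(−(2.64−-0.3)²/(2·1.3²)) = 0.306879·exp(-2.55728) = 0.0237878
  L_B = (1/(1.1·√(2π)))·exp(−(2.64−1.0)²/(2·1.1²)) = 0.362675·exp(-1.11140) = 0.119355
  L_C = (1/(0.8·√(2π)))·exp(−(2.64−2.6)²/(2·0.8²)) = 0.498678·exp(-0.00125) = 0.498055
Multiply by the mixture weights:
  π_A·L_A = 0.34 × 0.0237878 = 0.00808786
  π_B·L_B = 0.35 × 0.119355 = 0.0417742
  π_C·L_C = 0.31 × 0.498055 = 0.154397
Denominator: 0.00808786 + 0.0417742 + 0.154397 = 0.204259
Responsibility of Component A: 0.00808786 / 0.204259 ≈ 0.0396

0.0396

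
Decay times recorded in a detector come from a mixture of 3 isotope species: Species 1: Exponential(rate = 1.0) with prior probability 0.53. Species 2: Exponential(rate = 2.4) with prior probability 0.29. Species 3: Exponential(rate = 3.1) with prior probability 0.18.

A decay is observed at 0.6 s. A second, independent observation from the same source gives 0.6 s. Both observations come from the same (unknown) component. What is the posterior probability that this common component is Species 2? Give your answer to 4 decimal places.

Posterior ∝ prior × likelihood, so P(k | x) ∝ P(Z=k) f_k(x); normalise over all components.
Since both observations come from the same component, the likelihood for component k is f_k(x₁)·f_k(x₂).
  L_1 = [1.0·e^(−1.0·0.6) = 1.0·e^(−0.6000) = 0.548812] × [0.548812] = 0.301194
  L_2 = [2.4·e^(−2.4·0.6) = 2.4·e^(−1.4400) = 0.568627] × [0.568627] = 0.323336
  L_3 = [3.1·e^(−3.1·0.6) = 3.1·e^(−1.8600) = 0.482585] × [0.482585] = 0.232888
Multiply by the mixture weights:
  P(Z=1)·L_1 = 0.53 × 0.301194 = 0.159633
  P(Z=2)·L_2 = 0.29 × 0.323336 = 0.0937675
  P(Z=3)·L_3 = 0.18 × 0.232888 = 0.0419199
Normaliser: 0.159633 + 0.0937675 + 0.0419199 = 0.29532
P(Species 2 | data) ≈ 0.3175

0.3175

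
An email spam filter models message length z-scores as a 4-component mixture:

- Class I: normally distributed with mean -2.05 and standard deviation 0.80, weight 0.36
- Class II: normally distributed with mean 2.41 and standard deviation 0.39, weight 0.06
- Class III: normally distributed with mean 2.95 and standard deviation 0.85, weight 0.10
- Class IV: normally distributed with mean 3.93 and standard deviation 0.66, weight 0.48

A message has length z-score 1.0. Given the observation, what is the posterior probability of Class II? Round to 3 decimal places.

The responsibility of component k is P(Z=k) f_k(x) divided by Σ_j P(Z=j) f_j(x).
Normal densities:
  f_I = (1/(0.80·√(2π)))·exp(−(1.0−-2.05)²/(2·0.80²)) = 0.498678·exp(-7.26758) = 0.000347977
  f_II = (1/(0.39·√(2π)))·exp(−(1.0−2.41)²/(2·0.39²)) = 1.022929·exp(-6.53550) = 0.00148427
  f_III = (1/(0.85·√(2π)))·exp(−(1.0−2.95)²/(2·0.85²)) = 0.469344·exp(-2.63149) = 0.0337793
  f_IV = (1/(0.66·√(2π)))·exp(−(1.0−3.93)²/(2·0.66²)) = 0.604458·exp(-9.85411) = 3.17527e-05
Unnormalised posteriors:
  P(Z=I)·f_I = 0.36 × 0.000347977 = 0.000125272
  P(Z=II)·f_II = 0.06 × 0.00148427 = 8.90561e-05
  P(Z=III)·f_III = 0.10 × 0.0337793 = 0.00337793
  P(Z=IV)·f_IV = 0.48 × 3.17527e-05 = 1.52413e-05
Denominator: 0.000125272 + 8.90561e-05 + 0.00337793 + 1.52413e-05 = 0.0036075
Responsibility of Class II: 8.90561e-05 / 0.0036075 ≈ 0.025

0.025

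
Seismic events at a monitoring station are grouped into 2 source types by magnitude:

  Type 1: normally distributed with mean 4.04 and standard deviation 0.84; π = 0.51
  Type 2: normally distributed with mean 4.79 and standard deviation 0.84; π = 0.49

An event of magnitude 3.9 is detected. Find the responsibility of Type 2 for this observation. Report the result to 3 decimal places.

0.357

Apply Bayes' rule: the posterior for each component is proportional to its prior times its likelihood at x.
Evaluate each component's likelihood at the observed value:
  f_1 = 0.468381
  f_2 = 0.270934
Unnormalised posteriors:
  w_1·f_1 = 0.51 × 0.468381 = 0.238874
  w_2·f_2 = 0.49 × 0.270934 = 0.132758
Marginal: 0.238874 + 0.132758 = 0.371632
P(Type 2 | the observation) = 0.132758 / 0.371632 ≈ 0.357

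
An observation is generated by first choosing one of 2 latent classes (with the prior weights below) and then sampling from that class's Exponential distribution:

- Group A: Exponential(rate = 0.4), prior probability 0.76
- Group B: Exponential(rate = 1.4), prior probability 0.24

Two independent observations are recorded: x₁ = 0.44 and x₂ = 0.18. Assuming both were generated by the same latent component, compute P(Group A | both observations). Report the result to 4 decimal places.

Apply Bayes' rule: the posterior for each component is proportional to its prior times its likelihood at x.
Since both observations come from the same component, the likelihood for component k is f_k(x₁)·f_k(x₂).
  p_A = [0.335447] × [0.372212] = 0.124858
  p_B = [0.756141] × [1.08814] = 0.822789
Multiply by the mixture weights:
  w_A·p_A = 0.76 × 0.124858 = 0.0948918
  w_B·p_B = 0.24 × 0.822789 = 0.197469
Marginal: 0.0948918 + 0.197469 = 0.292361
Responsibility of Group A: 0.0948918 / 0.292361 ≈ 0.3246

0.3246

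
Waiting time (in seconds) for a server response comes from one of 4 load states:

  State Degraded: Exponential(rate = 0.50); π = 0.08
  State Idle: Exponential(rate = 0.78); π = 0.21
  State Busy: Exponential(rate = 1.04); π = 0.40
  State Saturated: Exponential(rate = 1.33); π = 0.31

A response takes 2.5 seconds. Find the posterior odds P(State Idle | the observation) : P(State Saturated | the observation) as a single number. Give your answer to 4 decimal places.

The posterior odds equal the prior odds times the likelihood ratio: (π_i/π_j)·(f_i(x)/f_j(x)).
Evaluate each component's likelihood at the observed value:
  p_Degraded = 0.50·e^(−0.50·2.5) = 0.50·e^(−1.2500) = 0.143252
  p_Idle = 0.78·e^(−0.78·2.5) = 0.78·e^(−1.9500) = 0.110974
  p_Busy = 1.04·e^(−1.04·2.5) = 1.04·e^(−2.6000) = 0.0772445
  p_Saturated = 1.33·e^(−1.33·2.5) = 1.33·e^(−3.3250) = 0.0478434
Odds = (0.21/0.31) × (0.110974/0.0478434) = 0.677419 × 2.31952 ≈ 1.5713

1.5713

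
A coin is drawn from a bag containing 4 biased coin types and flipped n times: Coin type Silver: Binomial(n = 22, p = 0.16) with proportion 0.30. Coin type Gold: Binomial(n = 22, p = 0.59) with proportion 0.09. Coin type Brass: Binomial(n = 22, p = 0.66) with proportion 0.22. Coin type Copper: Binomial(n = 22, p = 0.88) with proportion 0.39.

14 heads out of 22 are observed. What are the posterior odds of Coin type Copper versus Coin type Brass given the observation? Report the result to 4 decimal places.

Posterior odds = (π_i f_i(x)) / (π_j f_j(x)); the normalising sum cancels.
Evaluate each component's likelihood at the observed value:
  L_Silver = C(22,14)·0.16^14·0.84^8 = 319770·7.20576e-12·0.247876 = 5.71152e-07
  L_Gold = C(22,14)·0.59^14·0.41^8 = 319770·0.000619339·0.000798493 = 0.158138
  L_Brass = C(22,14)·0.66^14·0.34^8 = 319770·0.00297588·0.000178579 = 0.169936
  L_Copper = C(22,14)·0.88^14·0.12^8 = 319770·0.167016·4.29982e-08 = 0.00229639
Posterior odds = (π_Copper·L_Copper) / (π_Brass·L_Brass) = (0.39·0.00229639) / (0.22·0.169936) = 0.000895591 / 0.0373858 ≈ 0.0240

0.0240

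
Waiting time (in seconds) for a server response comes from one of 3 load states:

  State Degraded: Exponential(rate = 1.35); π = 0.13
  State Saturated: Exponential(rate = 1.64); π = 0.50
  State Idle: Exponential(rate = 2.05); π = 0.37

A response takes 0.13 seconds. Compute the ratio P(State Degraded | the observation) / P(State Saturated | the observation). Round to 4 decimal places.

The posterior odds equal the prior odds times the likelihood ratio: (P(Z=i)/P(Z=j))·(f_i(x)/f_j(x)).
Component likelihoods at x = 0.13 seconds:
  L_Degraded = 1.35·e^(−1.35·0.13) = 1.35·e^(−0.1755) = 1.1327
  L_Saturated = 1.64·e^(−1.64·0.13) = 1.64·e^(−0.2132) = 1.32511
  L_Idle = 2.05·e^(−2.05·0.13) = 2.05·e^(−0.2665) = 1.57041
Odds = (0.13/0.50) × (1.1327/1.32511) = 0.26 × 0.854797 ≈ 0.2222

0.2222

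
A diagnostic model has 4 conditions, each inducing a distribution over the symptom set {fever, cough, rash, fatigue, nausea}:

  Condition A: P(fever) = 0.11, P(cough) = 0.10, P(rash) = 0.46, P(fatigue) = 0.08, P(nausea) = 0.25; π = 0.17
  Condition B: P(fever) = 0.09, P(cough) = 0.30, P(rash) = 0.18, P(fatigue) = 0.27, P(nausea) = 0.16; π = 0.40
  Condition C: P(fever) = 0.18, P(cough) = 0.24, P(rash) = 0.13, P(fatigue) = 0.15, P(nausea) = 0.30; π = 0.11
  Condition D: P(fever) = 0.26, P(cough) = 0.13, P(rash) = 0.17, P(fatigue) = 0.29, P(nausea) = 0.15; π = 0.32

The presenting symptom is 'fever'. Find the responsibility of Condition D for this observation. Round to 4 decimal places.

P(component k | x) = π_k·f_k(x) / marginal(x), where marginal(x) = Σ_j π_j·f_j(x).
Evaluate each component's likelihood at the observed value:
  p_A = P(fever | comp) = 0.11
  p_B = P(fever | comp) = 0.09
  p_C = P(fever | comp) = 0.18
  p_D = P(fever | comp) = 0.26
Multiply by the mixture weights:
  π_A·p_A = 0.17 × 0.11 = 0.0187
  π_B·p_B = 0.40 × 0.09 = 0.036
  π_C·p_C = 0.11 × 0.18 = 0.0198
  π_D·p_D = 0.32 × 0.26 = 0.0832
Marginal: 0.0187 + 0.036 + 0.0198 + 0.0832 = 0.1577
P(Condition D | data) ≈ 0.5276

0.5276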